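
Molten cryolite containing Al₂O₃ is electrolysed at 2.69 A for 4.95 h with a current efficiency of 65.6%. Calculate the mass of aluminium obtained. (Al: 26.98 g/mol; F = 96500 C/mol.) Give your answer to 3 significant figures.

2.93 g

Q = 2.69 × 17820 = 47940 C
n(e⁻) = 47940 / 96500 = 0.4968 mol
Al³⁺ + 3e⁻ → Al, so theoretical m(Al) = 0.1656 × 26.98 = 4.468 g
Actual mass = 65.6% × 4.468 = 2.93 g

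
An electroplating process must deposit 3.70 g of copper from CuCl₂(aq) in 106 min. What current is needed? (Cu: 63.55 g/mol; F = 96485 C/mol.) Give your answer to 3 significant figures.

1.77 A

n(Cu) = 3.70 / 63.55 = 0.05822 mol
Cu²⁺ + 2e⁻ → Cu, so n(e⁻) = 2 × 0.05822 = 0.1164 mol
Q = 0.1164 × 96485 = 11230 C
I = Q / t = 11230 / 6360 s = 1.77 A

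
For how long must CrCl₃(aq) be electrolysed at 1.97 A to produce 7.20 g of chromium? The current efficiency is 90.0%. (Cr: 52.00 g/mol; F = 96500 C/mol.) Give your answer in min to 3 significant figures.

377 min

n(Cr) = 7.20 / 52.00 = 0.1385 mol
Cr³⁺ + 3e⁻ → Cr, so n(e⁻) = 3 × 0.1385 = 0.4155 mol
Q = 0.4155 × 96500 / 0.900 = 44550 C
t = Q / I = 44550 / 1.97 = 22610 s = 377 min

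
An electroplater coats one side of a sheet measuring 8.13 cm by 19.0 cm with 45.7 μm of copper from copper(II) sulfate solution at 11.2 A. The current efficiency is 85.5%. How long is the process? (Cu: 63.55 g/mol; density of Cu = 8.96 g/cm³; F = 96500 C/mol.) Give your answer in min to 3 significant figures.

33.4 min

Plated area = 8.13 × 19.0 = 154.5 cm²
Volume = 154.5 × 45.7×10⁻⁴ cm = 0.7061 cm³
m(Cu) = 0.7061 × 8.96 = 6.327 g
n(Cu) = 6.327 / 63.55 = 0.09956 mol; n(e⁻) = 2 × 0.09956 = 0.1991 mol
Q = 0.1991 × 96500 / 0.855 = 22470 C
t = 22470 / 11.2 = 2006 s = 33.4 min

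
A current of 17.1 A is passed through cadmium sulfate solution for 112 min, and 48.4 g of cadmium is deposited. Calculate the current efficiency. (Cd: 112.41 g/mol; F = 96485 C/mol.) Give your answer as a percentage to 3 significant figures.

Q = 17.1 × 6720 = 1.149×10^5 C
n(e⁻) = 1.149×10^5 / 96485 = 1.191 mol
Cd²⁺ + 2e⁻ → Cd, so theoretical n(Cd) = 0.5955 mol → 66.94 g
Efficiency = 48.4 / 66.94 = 0.7230 = 72.3%

72.3%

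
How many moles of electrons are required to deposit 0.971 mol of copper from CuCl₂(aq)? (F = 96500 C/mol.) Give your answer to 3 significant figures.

1.94 mol

Cu²⁺ + 2e⁻ → Cu, so n(e⁻) = 2 × 0.971 = 1.942 mol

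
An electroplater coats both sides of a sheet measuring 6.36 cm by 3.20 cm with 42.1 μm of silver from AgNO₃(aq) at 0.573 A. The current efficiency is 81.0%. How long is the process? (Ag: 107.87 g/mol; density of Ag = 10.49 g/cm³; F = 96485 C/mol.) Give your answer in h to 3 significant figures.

Plated area = 2 × 6.36 × 3.20 = 40.70 cm²
Volume = 40.70 × 42.1×10⁻⁴ cm = 0.1713 cm³
m(Ag) = 0.1713 × 10.49 = 1.797 g
n(Ag) = 1.797 / 107.87 = 0.01666 mol; n(e⁻) = 0.01666 mol
Q = 0.01666 × 96485 / 0.810 = 1984 C
t = 1984 / 0.573 = 3462 s = 0.962 h

0.962 h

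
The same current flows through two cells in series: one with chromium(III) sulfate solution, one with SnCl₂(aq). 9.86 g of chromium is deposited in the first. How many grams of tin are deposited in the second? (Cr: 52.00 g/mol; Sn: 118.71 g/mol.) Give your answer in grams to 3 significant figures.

33.8 g

n(Cr) = 9.86 / 52.00 = 0.1896 mol
Cr³⁺ + 3e⁻ → Cr, so n(e⁻) = 3 × 0.1896 = 0.5688 mol
Since the cells are in series, n(e⁻) in the Sn cell is also 0.5688 mol.
Sn²⁺ + 2e⁻ → Sn, so n(Sn) = 0.5688 / 2 = 0.2844 mol
m(Sn) = 0.2844 × 118.71 = 33.8 g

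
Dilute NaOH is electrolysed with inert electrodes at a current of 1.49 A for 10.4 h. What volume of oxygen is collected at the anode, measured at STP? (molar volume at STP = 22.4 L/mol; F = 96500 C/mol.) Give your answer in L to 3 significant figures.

Q = 1.49 A × 37440 s = 55790 C
n(e⁻) = 55790 / 96500 = 0.5781 mol
2H₂O → O₂ + 4H⁺ + 4e⁻, so n(O₂) = 0.5781 / 4 = 0.1445 mol
V = 0.1445 × 22.4 = 3.237 L

3.24 L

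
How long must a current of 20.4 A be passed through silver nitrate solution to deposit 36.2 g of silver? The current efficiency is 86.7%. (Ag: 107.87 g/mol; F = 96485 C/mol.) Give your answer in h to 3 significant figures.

0.509 h

n(Ag) = 36.2 / 107.87 = 0.3356 mol
Ag⁺ + e⁻ → Ag, so n(e⁻) = 0.3356 mol
Q = 0.3356 × 96485 / 0.867 = 37350 C
t = Q / I = 37350 / 20.4 = 1831 s = 0.509 h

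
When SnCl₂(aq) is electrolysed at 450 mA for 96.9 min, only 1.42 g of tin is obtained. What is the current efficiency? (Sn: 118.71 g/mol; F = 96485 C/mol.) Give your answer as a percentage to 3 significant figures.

Q = 0.450 × 5814 = 2616 C
n(e⁻) = 2616 / 96485 = 0.02711 mol
Sn²⁺ + 2e⁻ → Sn, so theoretical n(Sn) = 0.01356 mol → 1.610 g
Efficiency = 1.42 / 1.610 = 0.8820 = 88.2%

88.2%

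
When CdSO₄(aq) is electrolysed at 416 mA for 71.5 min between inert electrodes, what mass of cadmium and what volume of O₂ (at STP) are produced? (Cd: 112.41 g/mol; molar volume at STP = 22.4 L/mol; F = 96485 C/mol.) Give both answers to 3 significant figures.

Q = 0.416 × 4290 = 1785 C; n(e⁻) = 1785 / 96485 = 0.01850 mol
Cathode: Cd²⁺ + 2e⁻ → Cd → n(Cd) = 0.01850/2 = 0.009250 mol → 1.04 g
Anode: 2H₂O → O₂ + 4H⁺ + 4e⁻ → n(O₂) = 0.01850/4 = 0.004625 mol → 0.104 L

1.04 g Cd; 0.104 L O₂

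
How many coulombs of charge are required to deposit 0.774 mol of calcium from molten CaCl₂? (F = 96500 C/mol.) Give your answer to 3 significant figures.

Ca²⁺ + 2e⁻ → Ca, so n(e⁻) = 2 × 0.774 = 1.548 mol
Q = 1.548 × 96500 = 1.494×10^5 C

1.49×10^5 C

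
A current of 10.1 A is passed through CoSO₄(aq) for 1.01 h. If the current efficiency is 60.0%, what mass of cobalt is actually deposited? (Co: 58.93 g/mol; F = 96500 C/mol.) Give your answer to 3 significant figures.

Q = 10.1 × 3636 = 36720 C
n(e⁻) = 36720 / 96500 = 0.3805 mol
Co²⁺ + 2e⁻ → Co, so theoretical m(Co) = 0.1903 × 58.93 = 11.21 g
Actual mass = 60.0% × 11.21 = 6.73 g

6.73 g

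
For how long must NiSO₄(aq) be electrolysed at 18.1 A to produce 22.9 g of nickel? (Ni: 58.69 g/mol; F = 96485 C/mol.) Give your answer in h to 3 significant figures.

n(Ni) = 22.9 / 58.69 = 0.3902 mol
Ni²⁺ + 2e⁻ → Ni, so n(e⁻) = 2 × 0.3902 = 0.7804 mol
Q = 0.7804 × 96485 = 75300 C
t = Q / I = 75300 / 18.1 = 4160 s = 1.16 h

1.16 h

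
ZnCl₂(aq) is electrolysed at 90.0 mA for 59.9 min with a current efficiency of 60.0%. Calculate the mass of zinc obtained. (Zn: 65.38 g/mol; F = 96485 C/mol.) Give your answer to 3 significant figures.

0.0658 g

Q = 0.0900 × 3594 = 323.5 C
n(e⁻) = 323.5 / 96485 = 0.003353 mol
Zn²⁺ + 2e⁻ → Zn, so theoretical m(Zn) = 0.001677 × 65.38 = 0.1096 g
Actual mass = 60.0% × 0.1096 = 0.0658 g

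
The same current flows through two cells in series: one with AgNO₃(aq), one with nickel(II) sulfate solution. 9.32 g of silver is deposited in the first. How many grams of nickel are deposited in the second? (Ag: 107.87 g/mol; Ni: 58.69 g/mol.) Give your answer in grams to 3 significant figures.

2.54 g

n(Ag) = 9.32 / 107.87 = 0.08640 mol
Ag⁺ + e⁻ → Ag, so n(e⁻) = 0.08640 mol
Since the cells are in series, n(e⁻) in the Ni cell is also 0.08640 mol.
Ni²⁺ + 2e⁻ → Ni, so n(Ni) = 0.08640 / 2 = 0.04320 mol
m(Ni) = 0.04320 × 58.69 = 2.54 g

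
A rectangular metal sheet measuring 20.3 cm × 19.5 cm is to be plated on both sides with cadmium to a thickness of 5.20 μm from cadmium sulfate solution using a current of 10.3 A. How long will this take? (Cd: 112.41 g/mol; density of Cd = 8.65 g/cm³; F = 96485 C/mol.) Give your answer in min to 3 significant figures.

9.89 min

Plated area = 2 × 20.3 × 19.5 = 791.7 cm²
Volume = 791.7 × 5.20×10⁻⁴ cm = 0.4117 cm³
m(Cd) = 0.4117 × 8.65 = 3.561 g
n(Cd) = 3.561 / 112.41 = 0.03168 mol; n(e⁻) = 2 × 0.03168 = 0.06336 mol
Q = 0.06336 × 96485 = 6113 C
t = 6113 / 10.3 = 593.5 s = 9.89 min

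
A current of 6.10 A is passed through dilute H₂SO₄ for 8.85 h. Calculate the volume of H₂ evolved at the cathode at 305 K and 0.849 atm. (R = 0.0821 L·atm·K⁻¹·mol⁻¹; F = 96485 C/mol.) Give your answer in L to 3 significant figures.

29.7 L

Q = 6.10 A × 31860 s = 1.943×10^5 C
Moles of electrons = 1.943×10^5 / 96485 = 2.014 mol
2H⁺ + 2e⁻ → H₂, so n(H₂) = 2.014 / 2 = 1.007 mol
V = nRT/P = 1.007 × 0.0821 × 305 / 0.849 = 29.70 L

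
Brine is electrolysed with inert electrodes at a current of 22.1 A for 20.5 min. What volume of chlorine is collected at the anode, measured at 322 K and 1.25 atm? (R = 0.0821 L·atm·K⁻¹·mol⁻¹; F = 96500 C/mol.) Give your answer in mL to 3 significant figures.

2980 mL

Charge passed = 22.1 × 1230 = 27180 C
Moles of electrons = 27180 / 96500 = 0.2817 mol
2Cl⁻ → Cl₂ + 2e⁻, so n(Cl₂) = 0.2817 / 2 = 0.1409 mol
V = nRT/P = 0.1409 × 0.0821 × 322 / 1.25 = 2.980 L
= 2980 mL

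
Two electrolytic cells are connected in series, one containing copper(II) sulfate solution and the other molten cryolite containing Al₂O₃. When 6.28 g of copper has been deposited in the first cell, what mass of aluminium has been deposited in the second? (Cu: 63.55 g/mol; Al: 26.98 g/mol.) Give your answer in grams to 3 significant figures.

n(Cu) = 6.28 / 63.55 = 0.09882 mol
Cu²⁺ + 2e⁻ → Cu, so n(e⁻) = 2 × 0.09882 = 0.1976 mol
Same current for the same time ⇒ same n(e⁻) = 0.1976 mol in both cells.
Al³⁺ + 3e⁻ → Al, so n(Al) = 0.1976 / 3 = 0.06587 mol
m(Al) = 0.06587 × 26.98 = 1.78 g

1.78 g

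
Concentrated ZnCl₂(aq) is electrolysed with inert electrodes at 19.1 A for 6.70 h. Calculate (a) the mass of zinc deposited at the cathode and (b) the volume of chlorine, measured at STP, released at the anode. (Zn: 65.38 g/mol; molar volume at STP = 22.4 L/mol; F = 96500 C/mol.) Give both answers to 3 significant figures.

Q = 19.1 × 24120 = 4.607×10^5 C; n(e⁻) = 4.607×10^5 / 96500 = 4.774 mol
Cathode: Zn²⁺ + 2e⁻ → Zn → n(Zn) = 4.774/2 = 2.387 mol → 156 g
Anode: 2Cl⁻ → Cl₂ + 2e⁻ → n(Cl₂) = 4.774/2 = 2.387 mol → 53.5 L

156 g Zn; 53.5 L Cl₂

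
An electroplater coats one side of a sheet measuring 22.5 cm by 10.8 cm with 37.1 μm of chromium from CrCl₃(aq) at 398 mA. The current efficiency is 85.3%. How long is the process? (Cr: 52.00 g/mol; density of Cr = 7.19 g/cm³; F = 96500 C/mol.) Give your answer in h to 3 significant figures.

Plated area = 22.5 × 10.8 = 243.0 cm²
Volume = 243.0 × 37.1×10⁻⁴ cm = 0.9015 cm³
m(Cr) = 0.9015 × 7.19 = 6.482 g
n(Cr) = 6.482 / 52.00 = 0.1247 mol; n(e⁻) = 3 × 0.1247 = 0.3741 mol
Q = 0.3741 × 96500 / 0.853 = 42320 C
t = 42320 / 0.398 = 1.063×10^5 s = 29.5 h

29.5 h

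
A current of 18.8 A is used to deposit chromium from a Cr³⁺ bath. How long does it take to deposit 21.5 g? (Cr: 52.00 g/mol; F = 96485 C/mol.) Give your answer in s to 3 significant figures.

n(Cr) = 21.5 / 52.00 = 0.4135 mol
Cr³⁺ + 3e⁻ → Cr, so n(e⁻) = 3 × 0.4135 = 1.241 mol
Q = 1.241 × 96485 = 1.197×10^5 C
t = Q / I = 1.197×10^5 / 18.8 = 6367 s

6370 s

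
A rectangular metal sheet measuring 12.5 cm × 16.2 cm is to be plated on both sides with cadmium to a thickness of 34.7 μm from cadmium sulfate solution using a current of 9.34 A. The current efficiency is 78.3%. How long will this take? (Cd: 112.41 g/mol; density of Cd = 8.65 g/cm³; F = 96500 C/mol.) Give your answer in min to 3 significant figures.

Plated area = 2 × 12.5 × 16.2 = 405.0 cm²
Volume = 405.0 × 34.7×10⁻⁴ cm = 1.405 cm³
m(Cd) = 1.405 × 8.65 = 12.15 g
n(Cd) = 12.15 / 112.41 = 0.1081 mol; n(e⁻) = 2 × 0.1081 = 0.2162 mol
Q = 0.2162 × 96500 / 0.783 = 26650 C
t = 26650 / 9.34 = 2853 s = 47.6 min

47.6 min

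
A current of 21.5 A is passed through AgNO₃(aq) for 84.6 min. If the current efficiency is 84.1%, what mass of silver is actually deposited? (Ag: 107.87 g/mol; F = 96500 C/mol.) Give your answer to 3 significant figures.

Q = 21.5 × 5076 = 1.091×10^5 C
n(e⁻) = 1.091×10^5 / 96500 = 1.131 mol
Ag⁺ + e⁻ → Ag, so theoretical m(Ag) = 1.131 × 107.87 = 122.0 g
Actual mass = 84.1% × 122.0 = 103 g

103 g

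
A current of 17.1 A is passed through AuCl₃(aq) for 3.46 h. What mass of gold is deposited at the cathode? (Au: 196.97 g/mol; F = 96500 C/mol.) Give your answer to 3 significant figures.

145 g

Q = It = 17.1 × 12456 = 2.130×10^5 C
n(e⁻) = Q/F = 2.130×10^5/96500 = 2.207 mol
Au³⁺ + 3e⁻ → Au, so n(Au) = 2.207 / 3 = 0.7357 mol
m = 0.7357 × 196.97 = 145 g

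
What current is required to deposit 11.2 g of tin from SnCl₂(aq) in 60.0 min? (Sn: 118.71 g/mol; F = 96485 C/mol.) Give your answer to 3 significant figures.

5.06 A

n(Sn) = 11.2 / 118.71 = 0.09435 mol
Sn²⁺ + 2e⁻ → Sn, so n(e⁻) = 2 × 0.09435 = 0.1887 mol
Q = 0.1887 × 96485 = 18210 C
I = Q / t = 18210 / 3600 s = 5.06 A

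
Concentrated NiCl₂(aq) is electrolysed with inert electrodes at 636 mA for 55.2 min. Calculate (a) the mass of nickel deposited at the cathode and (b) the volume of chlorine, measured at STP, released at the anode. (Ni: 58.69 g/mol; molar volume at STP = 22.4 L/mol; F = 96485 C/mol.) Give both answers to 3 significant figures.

Q = 0.636 × 3312 = 2106 C; n(e⁻) = 2106 / 96485 = 0.02183 mol
Cathode: Ni²⁺ + 2e⁻ → Ni → n(Ni) = 0.02183/2 = 0.01092 mol → 0.641 g
Anode: 2Cl⁻ → Cl₂ + 2e⁻ → n(Cl₂) = 0.02183/2 = 0.01092 mol → 0.245 L

0.641 g Ni; 0.245 L Cl₂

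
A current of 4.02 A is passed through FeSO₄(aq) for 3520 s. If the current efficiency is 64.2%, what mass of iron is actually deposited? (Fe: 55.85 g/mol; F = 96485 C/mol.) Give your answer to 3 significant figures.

Q = 4.02 × 3520 = 14150 C
n(e⁻) = 14150 / 96485 = 0.1467 mol
Fe²⁺ + 2e⁻ → Fe, so theoretical m(Fe) = 0.07335 × 55.85 = 4.097 g
Actual mass = 64.2% × 4.097 = 2.63 g

2.63 g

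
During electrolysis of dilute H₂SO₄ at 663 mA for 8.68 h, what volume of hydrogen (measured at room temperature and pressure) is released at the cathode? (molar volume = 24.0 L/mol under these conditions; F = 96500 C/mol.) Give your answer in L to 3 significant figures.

Charge passed = 0.663 × 31248 = 20720 C
Moles of electrons = 20720 / 96500 = 0.2147 mol
2H⁺ + 2e⁻ → H₂, so n(H₂) = 0.2147 / 2 = 0.1074 mol
V = 0.1074 × 24.0 = 2.578 L

2.58 L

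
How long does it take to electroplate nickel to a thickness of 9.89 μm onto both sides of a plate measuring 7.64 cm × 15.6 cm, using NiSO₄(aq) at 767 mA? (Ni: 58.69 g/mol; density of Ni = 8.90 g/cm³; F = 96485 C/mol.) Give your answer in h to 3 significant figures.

2.50 h

Plated area = 2 × 7.64 × 15.6 = 238.4 cm²
Volume = 238.4 × 9.89×10⁻⁴ cm = 0.2358 cm³
m(Ni) = 0.2358 × 8.90 = 2.099 g
n(Ni) = 2.099 / 58.69 = 0.03576 mol; n(e⁻) = 2 × 0.03576 = 0.07152 mol
Q = 0.07152 × 96485 = 6901 C
t = 6901 / 0.767 = 8997 s = 2.50 h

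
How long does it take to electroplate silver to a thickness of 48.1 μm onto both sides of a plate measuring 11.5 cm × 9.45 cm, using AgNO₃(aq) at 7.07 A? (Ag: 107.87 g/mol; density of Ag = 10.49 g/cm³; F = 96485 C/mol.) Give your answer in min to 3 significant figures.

Plated area = 2 × 11.5 × 9.45 = 217.4 cm²
Volume = 217.4 × 48.1×10⁻⁴ cm = 1.046 cm³
m(Ag) = 1.046 × 10.49 = 10.97 g
n(Ag) = 10.97 / 107.87 = 0.1017 mol; n(e⁻) = 0.1017 mol
Q = 0.1017 × 96485 = 9813 C
t = 9813 / 7.07 = 1388 s = 23.1 min

23.1 min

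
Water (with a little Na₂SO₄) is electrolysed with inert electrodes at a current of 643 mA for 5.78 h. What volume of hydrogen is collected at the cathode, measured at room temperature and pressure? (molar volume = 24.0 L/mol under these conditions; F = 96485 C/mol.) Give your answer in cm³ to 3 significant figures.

1660 cm³

Q = It = 0.643 × 20808 = 13380 C
n(e⁻) = 13380 / 96485 = 0.1387 mol
2H⁺ + 2e⁻ → H₂, so n(H₂) = 0.1387 / 2 = 0.06935 mol
V = 0.06935 × 24.0 = 1.664 L
= 1660 cm³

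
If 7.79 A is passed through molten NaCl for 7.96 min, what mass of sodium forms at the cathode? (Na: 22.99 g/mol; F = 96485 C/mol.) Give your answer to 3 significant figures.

Charge passed = 7.79 × 477.6 = 3721 C
Moles of electrons = 3721 / 96485 = 0.03857 mol
Na⁺ + e⁻ → Na, so n(Na) = 0.03857 mol
m = 0.03857 × 22.99 = 0.887 g

0.887 g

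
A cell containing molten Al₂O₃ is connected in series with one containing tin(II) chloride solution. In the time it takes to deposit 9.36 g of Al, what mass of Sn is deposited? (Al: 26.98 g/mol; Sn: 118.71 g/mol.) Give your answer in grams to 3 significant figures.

61.8 g

n(Al) = 9.36 / 26.98 = 0.3469 mol
Al³⁺ + 3e⁻ → Al, so n(e⁻) = 3 × 0.3469 = 1.041 mol
Since the cells are in series, n(e⁻) in the Sn cell is also 1.041 mol.
Sn²⁺ + 2e⁻ → Sn, so n(Sn) = 1.041 / 2 = 0.5205 mol
m(Sn) = 0.5205 × 118.71 = 61.8 g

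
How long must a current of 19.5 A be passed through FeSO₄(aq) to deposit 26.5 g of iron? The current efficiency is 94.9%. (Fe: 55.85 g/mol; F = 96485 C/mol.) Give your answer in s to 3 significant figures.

n(Fe) = 26.5 / 55.85 = 0.4745 mol
Fe²⁺ + 2e⁻ → Fe, so n(e⁻) = 2 × 0.4745 = 0.9490 mol
Q = 0.9490 × 96485 / 0.949 = 96490 C
t = Q / I = 96490 / 19.5 = 4948 s

4950 s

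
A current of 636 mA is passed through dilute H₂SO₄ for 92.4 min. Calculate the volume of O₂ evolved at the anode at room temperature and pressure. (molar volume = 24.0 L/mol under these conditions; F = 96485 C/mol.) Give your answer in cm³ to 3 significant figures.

Charge passed = 0.636 × 5544 = 3526 C
n(e⁻) = Q/F = 3526/96485 = 0.03654 mol
2H₂O → O₂ + 4H⁺ + 4e⁻, so n(O₂) = 0.03654 / 4 = 0.009135 mol
V = 0.009135 × 24.0 = 0.2192 L
= 219 cm³

219 cm³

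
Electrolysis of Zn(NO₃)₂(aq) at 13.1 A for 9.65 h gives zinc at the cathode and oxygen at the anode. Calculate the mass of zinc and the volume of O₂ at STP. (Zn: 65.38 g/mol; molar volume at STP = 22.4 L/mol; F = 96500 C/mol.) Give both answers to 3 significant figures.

154 g Zn; 26.4 L O₂

Q = 13.1 × 34740 = 4.551×10^5 C; n(e⁻) = 4.551×10^5 / 96500 = 4.716 mol
Cathode: Zn²⁺ + 2e⁻ → Zn → n(Zn) = 4.716/2 = 2.358 mol → 154 g
Anode: 2H₂O → O₂ + 4H⁺ + 4e⁻ → n(O₂) = 4.716/4 = 1.179 mol → 26.4 L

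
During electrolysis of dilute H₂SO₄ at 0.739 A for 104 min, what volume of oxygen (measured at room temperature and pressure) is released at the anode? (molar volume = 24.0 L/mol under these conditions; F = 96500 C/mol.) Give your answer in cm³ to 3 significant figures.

Charge passed = 0.739 × 6240 = 4611 C
n(e⁻) = 4611 / 96500 = 0.04778 mol
2H₂O → O₂ + 4H⁺ + 4e⁻, so n(O₂) = 0.04778 / 4 = 0.01195 mol
V = 0.01195 × 24.0 = 0.2868 L
= 287 cm³

287 cm³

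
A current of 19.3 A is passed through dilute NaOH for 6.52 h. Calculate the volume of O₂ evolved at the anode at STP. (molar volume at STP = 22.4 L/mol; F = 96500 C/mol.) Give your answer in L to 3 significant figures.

26.3 L

Q = It = 19.3 × 23472 = 4.530×10^5 C
n(e⁻) = 4.530×10^5 / 96500 = 4.694 mol
2H₂O → O₂ + 4H⁺ + 4e⁻, so n(O₂) = 4.694 / 4 = 1.174 mol
V = 1.174 × 22.4 = 26.30 L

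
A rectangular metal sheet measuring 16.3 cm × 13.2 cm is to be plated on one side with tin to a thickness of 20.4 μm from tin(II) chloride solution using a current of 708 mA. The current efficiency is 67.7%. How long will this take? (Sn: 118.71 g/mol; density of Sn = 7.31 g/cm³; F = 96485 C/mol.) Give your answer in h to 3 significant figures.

Plated area = 16.3 × 13.2 = 215.2 cm²
Volume = 215.2 × 20.4×10⁻⁴ cm = 0.4390 cm³
m(Sn) = 0.4390 × 7.31 = 3.209 g
n(Sn) = 3.209 / 118.71 = 0.02703 mol; n(e⁻) = 2 × 0.02703 = 0.05406 mol
Q = 0.05406 × 96485 / 0.677 = 7705 C
t = 7705 / 0.708 = 10880 s = 3.02 h

3.02 h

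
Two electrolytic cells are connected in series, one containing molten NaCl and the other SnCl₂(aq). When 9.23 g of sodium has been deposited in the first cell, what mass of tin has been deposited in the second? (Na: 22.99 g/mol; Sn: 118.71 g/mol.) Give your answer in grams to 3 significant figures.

23.8 g

n(Na) = 9.23 / 22.99 = 0.4015 mol
Na⁺ + e⁻ → Na, so n(e⁻) = 0.4015 mol
In series, the same 0.4015 mol of electrons flows through the second cell.
Sn²⁺ + 2e⁻ → Sn, so n(Sn) = 0.4015 / 2 = 0.2008 mol
m(Sn) = 0.2008 × 118.71 = 23.8 g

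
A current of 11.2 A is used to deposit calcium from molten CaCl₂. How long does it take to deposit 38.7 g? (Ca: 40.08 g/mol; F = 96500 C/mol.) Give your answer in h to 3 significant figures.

4.62 h

n(Ca) = 38.7 / 40.08 = 0.9656 mol
Ca²⁺ + 2e⁻ → Ca, so n(e⁻) = 2 × 0.9656 = 1.931 mol
Q = 1.931 × 96500 = 1.863×10^5 C
t = Q / I = 1.863×10^5 / 11.2 = 16630 s = 4.62 h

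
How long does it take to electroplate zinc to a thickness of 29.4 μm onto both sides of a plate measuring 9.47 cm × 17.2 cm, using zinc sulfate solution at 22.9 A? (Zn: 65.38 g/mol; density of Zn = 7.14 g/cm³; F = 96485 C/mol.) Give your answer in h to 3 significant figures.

Plated area = 2 × 9.47 × 17.2 = 325.8 cm²
Volume = 325.8 × 29.4×10⁻⁴ cm = 0.9579 cm³
m(Zn) = 0.9579 × 7.14 = 6.839 g
n(Zn) = 6.839 / 65.38 = 0.1046 mol; n(e⁻) = 2 × 0.1046 = 0.2092 mol
Q = 0.2092 × 96485 = 20180 C
t = 20180 / 22.9 = 881.2 s = 0.245 h

0.245 h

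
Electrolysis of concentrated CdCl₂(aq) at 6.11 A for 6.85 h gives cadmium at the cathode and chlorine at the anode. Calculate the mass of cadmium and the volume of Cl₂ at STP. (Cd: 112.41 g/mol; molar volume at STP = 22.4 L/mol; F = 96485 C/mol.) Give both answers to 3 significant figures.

87.8 g Cd; 17.5 L Cl₂

Q = 6.11 × 24660 = 1.507×10^5 C; n(e⁻) = 1.507×10^5 / 96485 = 1.562 mol
Cathode: Cd²⁺ + 2e⁻ → Cd → n(Cd) = 1.562/2 = 0.7810 mol → 87.8 g
Anode: 2Cl⁻ → Cl₂ + 2e⁻ → n(Cl₂) = 1.562/2 = 0.7810 mol → 17.5 L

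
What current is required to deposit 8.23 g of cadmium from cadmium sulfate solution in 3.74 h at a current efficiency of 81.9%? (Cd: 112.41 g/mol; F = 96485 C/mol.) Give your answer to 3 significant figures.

n(Cd) = 8.23 / 112.41 = 0.07321 mol
Cd²⁺ + 2e⁻ → Cd, so n(e⁻) = 2 × 0.07321 = 0.1464 mol
Q = 0.1464 × 96485 / 0.819 = 17250 C
I = Q / t = 17250 / 13464 s = 1.28 A

1.28 A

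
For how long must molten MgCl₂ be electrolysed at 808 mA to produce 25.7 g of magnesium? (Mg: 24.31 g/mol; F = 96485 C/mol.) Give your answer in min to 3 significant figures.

4210 min

n(Mg) = 25.7 / 24.31 = 1.057 mol
Mg²⁺ + 2e⁻ → Mg, so n(e⁻) = 2 × 1.057 = 2.114 mol
Q = 2.114 × 96485 = 2.040×10^5 C
t = Q / I = 2.040×10^5 / 0.808 = 2.525×10^5 s = 4210 min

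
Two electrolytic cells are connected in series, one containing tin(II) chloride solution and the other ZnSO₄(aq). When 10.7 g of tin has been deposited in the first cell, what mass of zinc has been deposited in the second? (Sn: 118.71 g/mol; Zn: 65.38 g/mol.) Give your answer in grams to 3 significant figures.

5.89 g

n(Sn) = 10.7 / 118.71 = 0.09014 mol
Sn²⁺ + 2e⁻ → Sn, so n(e⁻) = 2 × 0.09014 = 0.1803 mol
The cells are in series, so the same charge (and hence the same n(e⁻) = 0.1803 mol) passes through both.
Zn²⁺ + 2e⁻ → Zn, so n(Zn) = 0.1803 / 2 = 0.09015 mol
m(Zn) = 0.09015 × 65.38 = 5.89 g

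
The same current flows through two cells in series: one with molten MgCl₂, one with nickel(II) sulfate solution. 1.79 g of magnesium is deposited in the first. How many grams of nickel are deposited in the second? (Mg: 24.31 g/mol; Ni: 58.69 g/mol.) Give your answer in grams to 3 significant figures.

4.32 g

n(Mg) = 1.79 / 24.31 = 0.07363 mol
Mg²⁺ + 2e⁻ → Mg, so n(e⁻) = 2 × 0.07363 = 0.1473 mol
Since the cells are in series, n(e⁻) in the Ni cell is also 0.1473 mol.
Ni²⁺ + 2e⁻ → Ni, so n(Ni) = 0.1473 / 2 = 0.07365 mol
m(Ni) = 0.07365 × 58.69 = 4.32 g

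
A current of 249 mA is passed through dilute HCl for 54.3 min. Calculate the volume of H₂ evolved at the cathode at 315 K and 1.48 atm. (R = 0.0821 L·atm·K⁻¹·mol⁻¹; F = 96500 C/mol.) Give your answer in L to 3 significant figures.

Q = 0.249 A × 3258 s = 811.2 C
Moles of electrons = 811.2 / 96500 = 0.008406 mol
2H⁺ + 2e⁻ → H₂, so n(H₂) = 0.008406 / 2 = 0.004203 mol
V = nRT/P = 0.004203 × 0.0821 × 315 / 1.48 = 0.07344 L

0.0734 L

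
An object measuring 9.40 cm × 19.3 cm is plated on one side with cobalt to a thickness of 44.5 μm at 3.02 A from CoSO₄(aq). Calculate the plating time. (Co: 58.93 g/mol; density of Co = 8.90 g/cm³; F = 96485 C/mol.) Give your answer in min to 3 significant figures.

130 min

Plated area = 9.40 × 19.3 = 181.4 cm²
Volume = 181.4 × 44.5×10⁻⁴ cm = 0.8072 cm³
m(Co) = 0.8072 × 8.90 = 7.184 g
n(Co) = 7.184 / 58.93 = 0.1219 mol; n(e⁻) = 2 × 0.1219 = 0.2438 mol
Q = 0.2438 × 96485 = 23520 C
t = 23520 / 3.02 = 7788 s = 130 min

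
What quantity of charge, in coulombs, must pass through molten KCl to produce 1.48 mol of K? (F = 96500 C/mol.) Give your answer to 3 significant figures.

K⁺ + e⁻ → K, so n(e⁻) = 1 × 1.48 = 1.480 mol
Q = 1.480 × 96500 = 1.428×10^5 C

1.43×10^5 C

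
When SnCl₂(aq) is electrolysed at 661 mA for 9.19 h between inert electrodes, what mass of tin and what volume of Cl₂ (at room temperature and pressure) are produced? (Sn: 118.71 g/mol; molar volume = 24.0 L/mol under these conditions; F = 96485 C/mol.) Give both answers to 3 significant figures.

13.5 g Sn; 2.72 L Cl₂

Q = 0.661 × 33084 = 21870 C; n(e⁻) = 21870 / 96485 = 0.2267 mol
Cathode: Sn²⁺ + 2e⁻ → Sn → n(Sn) = 0.2267/2 = 0.1134 mol → 13.5 g
Anode: 2Cl⁻ → Cl₂ + 2e⁻ → n(Cl₂) = 0.2267/2 = 0.1134 mol → 2.72 L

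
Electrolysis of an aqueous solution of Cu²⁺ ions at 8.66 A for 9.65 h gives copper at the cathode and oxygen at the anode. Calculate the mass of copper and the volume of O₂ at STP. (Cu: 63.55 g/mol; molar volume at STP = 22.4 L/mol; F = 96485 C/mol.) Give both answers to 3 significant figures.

Q = 8.66 × 34740 = 3.008×10^5 C; n(e⁻) = 3.008×10^5 / 96485 = 3.118 mol
Cathode: Cu²⁺ + 2e⁻ → Cu → n(Cu) = 3.118/2 = 1.559 mol → 99.1 g
Anode: 2H₂O → O₂ + 4H⁺ + 4e⁻ → n(O₂) = 3.118/4 = 0.7795 mol → 17.5 L

99.1 g Cu; 17.5 L O₂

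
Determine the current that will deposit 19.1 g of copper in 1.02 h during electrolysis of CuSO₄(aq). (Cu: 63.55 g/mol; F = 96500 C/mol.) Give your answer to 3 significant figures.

n(Cu) = 19.1 / 63.55 = 0.3006 mol
Cu²⁺ + 2e⁻ → Cu, so n(e⁻) = 2 × 0.3006 = 0.6012 mol
Q = 0.6012 × 96500 = 58020 C
I = Q / t = 58020 / 3672 s = 15.8 A

15.8 A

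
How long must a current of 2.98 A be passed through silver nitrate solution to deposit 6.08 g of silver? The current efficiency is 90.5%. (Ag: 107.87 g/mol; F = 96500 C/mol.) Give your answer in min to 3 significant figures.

n(Ag) = 6.08 / 107.87 = 0.05636 mol
Ag⁺ + e⁻ → Ag, so n(e⁻) = 0.05636 mol
Q = 0.05636 × 96500 / 0.905 = 6010 C
t = Q / I = 6010 / 2.98 = 2017 s = 33.6 min

33.6 min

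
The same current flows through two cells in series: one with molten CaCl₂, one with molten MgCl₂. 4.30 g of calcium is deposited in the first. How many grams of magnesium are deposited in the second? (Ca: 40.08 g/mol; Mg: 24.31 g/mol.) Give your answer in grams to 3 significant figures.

2.61 g

n(Ca) = 4.30 / 40.08 = 0.1073 mol
Ca²⁺ + 2e⁻ → Ca, so n(e⁻) = 2 × 0.1073 = 0.2146 mol
Since the cells are in series, n(e⁻) in the Mg cell is also 0.2146 mol.
Mg²⁺ + 2e⁻ → Mg, so n(Mg) = 0.2146 / 2 = 0.1073 mol
m(Mg) = 0.1073 × 24.31 = 2.61 g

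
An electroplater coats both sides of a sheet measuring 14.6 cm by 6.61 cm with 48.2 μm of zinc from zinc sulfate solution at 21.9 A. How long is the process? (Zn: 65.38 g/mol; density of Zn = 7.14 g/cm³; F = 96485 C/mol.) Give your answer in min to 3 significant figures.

14.9 min

Plated area = 2 × 14.6 × 6.61 = 193.0 cm²
Volume = 193.0 × 48.2×10⁻⁴ cm = 0.9303 cm³
m(Zn) = 0.9303 × 7.14 = 6.642 g
n(Zn) = 6.642 / 65.38 = 0.1016 mol; n(e⁻) = 2 × 0.1016 = 0.2032 mol
Q = 0.2032 × 96485 = 19610 C
t = 19610 / 21.9 = 895.4 s = 14.9 min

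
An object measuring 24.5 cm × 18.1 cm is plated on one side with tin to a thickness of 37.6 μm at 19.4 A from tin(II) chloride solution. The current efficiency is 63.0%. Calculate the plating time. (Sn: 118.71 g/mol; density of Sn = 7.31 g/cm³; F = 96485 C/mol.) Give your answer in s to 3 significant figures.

Plated area = 24.5 × 18.1 = 443.5 cm²
Volume = 443.5 × 37.6×10⁻⁴ cm = 1.668 cm³
m(Sn) = 1.668 × 7.31 = 12.19 g
n(Sn) = 12.19 / 118.71 = 0.1027 mol; n(e⁻) = 2 × 0.1027 = 0.2054 mol
Q = 0.2054 × 96485 / 0.630 = 31460 C
t = 31460 / 19.4 = 1622 s

1620 s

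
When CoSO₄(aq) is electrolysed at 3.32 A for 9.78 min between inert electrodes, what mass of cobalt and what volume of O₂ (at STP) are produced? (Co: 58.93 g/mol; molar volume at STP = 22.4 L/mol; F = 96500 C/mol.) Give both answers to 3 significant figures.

0.595 g Co; 0.113 L O₂

Q = 3.32 × 586.8 = 1948 C; n(e⁻) = 1948 / 96500 = 0.02019 mol
Cathode: Co²⁺ + 2e⁻ → Co → n(Co) = 0.02019/2 = 0.01010 mol → 0.595 g
Anode: 2H₂O → O₂ + 4H⁺ + 4e⁻ → n(O₂) = 0.02019/4 = 0.005048 mol → 0.113 L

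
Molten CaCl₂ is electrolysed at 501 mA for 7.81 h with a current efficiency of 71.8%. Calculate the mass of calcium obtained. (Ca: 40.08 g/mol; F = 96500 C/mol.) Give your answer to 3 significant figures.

Q = 0.501 × 28116 = 14090 C
n(e⁻) = 14090 / 96500 = 0.1460 mol
Ca²⁺ + 2e⁻ → Ca, so theoretical m(Ca) = 0.07300 × 40.08 = 2.926 g
Actual mass = 71.8% × 2.926 = 2.10 g

2.10 g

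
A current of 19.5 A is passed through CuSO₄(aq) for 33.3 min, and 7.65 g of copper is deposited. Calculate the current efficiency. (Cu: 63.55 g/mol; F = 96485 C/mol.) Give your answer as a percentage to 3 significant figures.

Q = 19.5 × 1998 = 38960 C
n(e⁻) = 38960 / 96485 = 0.4038 mol
Cu²⁺ + 2e⁻ → Cu, so theoretical n(Cu) = 0.2019 mol → 12.83 g
Efficiency = 7.65 / 12.83 = 0.5963 = 59.6%

59.6%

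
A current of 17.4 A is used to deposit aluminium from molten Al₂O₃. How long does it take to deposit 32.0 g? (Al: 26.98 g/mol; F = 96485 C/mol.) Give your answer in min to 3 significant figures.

n(Al) = 32.0 / 26.98 = 1.186 mol
Al³⁺ + 3e⁻ → Al, so n(e⁻) = 3 × 1.186 = 3.558 mol
Q = 3.558 × 96485 = 3.433×10^5 C
t = Q / I = 3.433×10^5 / 17.4 = 19730 s = 329 min

329 min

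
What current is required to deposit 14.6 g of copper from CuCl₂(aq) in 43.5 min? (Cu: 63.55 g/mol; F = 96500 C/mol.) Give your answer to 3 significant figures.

17.0 A

n(Cu) = 14.6 / 63.55 = 0.2297 mol
Cu²⁺ + 2e⁻ → Cu, so n(e⁻) = 2 × 0.2297 = 0.4594 mol
Q = 0.4594 × 96500 = 44330 C
I = Q / t = 44330 / 2610 s = 17.0 A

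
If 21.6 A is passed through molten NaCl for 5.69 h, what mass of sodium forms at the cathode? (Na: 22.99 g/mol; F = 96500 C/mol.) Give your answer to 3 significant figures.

Q = 21.6 A × 20484 s = 4.425×10^5 C
n(e⁻) = 4.425×10^5 / 96500 = 4.585 mol
Na⁺ + e⁻ → Na, so n(Na) = 4.585 mol
m = 4.585 × 22.99 = 105 g

105 g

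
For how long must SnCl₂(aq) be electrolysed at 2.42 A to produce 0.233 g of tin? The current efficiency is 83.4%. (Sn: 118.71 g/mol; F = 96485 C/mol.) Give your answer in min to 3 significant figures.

n(Sn) = 0.233 / 118.71 = 0.001963 mol
Sn²⁺ + 2e⁻ → Sn, so n(e⁻) = 2 × 0.001963 = 0.003926 mol
Q = 0.003926 × 96485 / 0.834 = 454.2 C
t = Q / I = 454.2 / 2.42 = 187.7 s = 3.13 min

3.13 min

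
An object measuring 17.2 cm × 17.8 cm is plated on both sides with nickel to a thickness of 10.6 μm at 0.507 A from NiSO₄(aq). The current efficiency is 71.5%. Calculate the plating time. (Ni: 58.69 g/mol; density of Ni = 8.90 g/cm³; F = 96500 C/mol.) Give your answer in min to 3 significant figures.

873 min

Plated area = 2 × 17.2 × 17.8 = 612.3 cm²
Volume = 612.3 × 10.6×10⁻⁴ cm = 0.6490 cm³
m(Ni) = 0.6490 × 8.90 = 5.776 g
n(Ni) = 5.776 / 58.69 = 0.09842 mol; n(e⁻) = 2 × 0.09842 = 0.1968 mol
Q = 0.1968 × 96500 / 0.715 = 26560 C
t = 26560 / 0.507 = 52390 s = 873 min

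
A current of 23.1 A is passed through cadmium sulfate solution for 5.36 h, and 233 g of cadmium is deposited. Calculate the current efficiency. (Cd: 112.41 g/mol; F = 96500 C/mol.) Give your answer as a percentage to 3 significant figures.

89.7%

Q = 23.1 × 19296 = 4.457×10^5 C
n(e⁻) = 4.457×10^5 / 96500 = 4.619 mol
Cd²⁺ + 2e⁻ → Cd, so theoretical n(Cd) = 2.310 mol → 259.7 g
Efficiency = 233 / 259.7 = 0.8972 = 89.7%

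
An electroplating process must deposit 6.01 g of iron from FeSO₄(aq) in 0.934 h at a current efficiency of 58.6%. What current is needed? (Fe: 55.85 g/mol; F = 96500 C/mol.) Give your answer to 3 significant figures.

10.5 A

n(Fe) = 6.01 / 55.85 = 0.1076 mol
Fe²⁺ + 2e⁻ → Fe, so n(e⁻) = 2 × 0.1076 = 0.2152 mol
Q = 0.2152 × 96500 / 0.586 = 35440 C
I = Q / t = 35440 / 3362.4 s = 10.5 A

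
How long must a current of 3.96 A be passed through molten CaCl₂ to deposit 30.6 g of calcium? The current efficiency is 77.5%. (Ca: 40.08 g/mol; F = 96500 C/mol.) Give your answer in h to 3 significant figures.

n(Ca) = 30.6 / 40.08 = 0.7635 mol
Ca²⁺ + 2e⁻ → Ca, so n(e⁻) = 2 × 0.7635 = 1.527 mol
Q = 1.527 × 96500 / 0.775 = 1.901×10^5 C
t = Q / I = 1.901×10^5 / 3.96 = 48010 s = 13.3 h

13.3 h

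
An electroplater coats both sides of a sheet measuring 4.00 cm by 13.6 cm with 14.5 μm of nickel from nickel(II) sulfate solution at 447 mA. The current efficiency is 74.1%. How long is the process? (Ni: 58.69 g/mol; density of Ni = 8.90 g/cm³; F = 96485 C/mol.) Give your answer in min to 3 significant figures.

Plated area = 2 × 4.00 × 13.6 = 108.8 cm²
Volume = 108.8 × 14.5×10⁻⁴ cm = 0.1578 cm³
m(Ni) = 0.1578 × 8.90 = 1.404 g
n(Ni) = 1.404 / 58.69 = 0.02392 mol; n(e⁻) = 2 × 0.02392 = 0.04784 mol
Q = 0.04784 × 96485 / 0.741 = 6229 C
t = 6229 / 0.447 = 13940 s = 232 min

232 min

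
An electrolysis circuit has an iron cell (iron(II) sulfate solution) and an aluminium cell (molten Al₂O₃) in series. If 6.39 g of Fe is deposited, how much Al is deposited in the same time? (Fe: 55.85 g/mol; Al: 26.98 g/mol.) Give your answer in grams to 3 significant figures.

n(Fe) = 6.39 / 55.85 = 0.1144 mol
Fe²⁺ + 2e⁻ → Fe, so n(e⁻) = 2 × 0.1144 = 0.2288 mol
Since the cells are in series, n(e⁻) in the Al cell is also 0.2288 mol.
Al³⁺ + 3e⁻ → Al, so n(Al) = 0.2288 / 3 = 0.07627 mol
m(Al) = 0.07627 × 26.98 = 2.06 g

2.06 g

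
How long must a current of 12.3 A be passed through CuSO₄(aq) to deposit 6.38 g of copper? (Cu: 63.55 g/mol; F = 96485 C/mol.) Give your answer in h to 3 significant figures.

0.438 h

n(Cu) = 6.38 / 63.55 = 0.1004 mol
Cu²⁺ + 2e⁻ → Cu, so n(e⁻) = 2 × 0.1004 = 0.2008 mol
Q = 0.2008 × 96485 = 19370 C
t = Q / I = 19370 / 12.3 = 1575 s = 0.438 h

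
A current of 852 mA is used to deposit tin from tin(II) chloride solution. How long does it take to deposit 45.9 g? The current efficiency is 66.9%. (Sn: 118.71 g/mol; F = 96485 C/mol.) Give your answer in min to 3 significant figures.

2180 min

n(Sn) = 45.9 / 118.71 = 0.3867 mol
Sn²⁺ + 2e⁻ → Sn, so n(e⁻) = 2 × 0.3867 = 0.7734 mol
Q = 0.7734 × 96485 / 0.669 = 1.115×10^5 C
t = Q / I = 1.115×10^5 / 0.852 = 1.309×10^5 s = 2180 min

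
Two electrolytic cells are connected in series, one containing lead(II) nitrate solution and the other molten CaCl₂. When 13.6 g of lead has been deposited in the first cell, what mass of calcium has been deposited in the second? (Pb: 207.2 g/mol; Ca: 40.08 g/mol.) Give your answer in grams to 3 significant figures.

n(Pb) = 13.6 / 207.2 = 0.06564 mol
Pb²⁺ + 2e⁻ → Pb, so n(e⁻) = 2 × 0.06564 = 0.1313 mol
Since the cells are in series, n(e⁻) in the Ca cell is also 0.1313 mol.
Ca²⁺ + 2e⁻ → Ca, so n(Ca) = 0.1313 / 2 = 0.06565 mol
m(Ca) = 0.06565 × 40.08 = 2.63 g

2.63 g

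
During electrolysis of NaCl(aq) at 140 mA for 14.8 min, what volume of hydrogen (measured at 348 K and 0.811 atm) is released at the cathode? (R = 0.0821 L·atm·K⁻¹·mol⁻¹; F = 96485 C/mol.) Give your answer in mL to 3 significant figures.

22.7 mL

Charge passed = 0.140 × 888 = 124.3 C
Moles of electrons = 124.3 / 96485 = 0.001288 mol
2H⁺ + 2e⁻ → H₂, so n(H₂) = 0.001288 / 2 = 6.440×10^-4 mol
V = nRT/P = 6.440×10^-4 × 0.0821 × 348 / 0.811 = 0.02269 L
= 22.7 mL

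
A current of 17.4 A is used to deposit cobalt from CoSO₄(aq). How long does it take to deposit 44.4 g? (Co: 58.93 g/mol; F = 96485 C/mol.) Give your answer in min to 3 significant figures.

n(Co) = 44.4 / 58.93 = 0.7534 mol
Co²⁺ + 2e⁻ → Co, so n(e⁻) = 2 × 0.7534 = 1.507 mol
Q = 1.507 × 96485 = 1.454×10^5 C
t = Q / I = 1.454×10^5 / 17.4 = 8356 s = 139 min

139 min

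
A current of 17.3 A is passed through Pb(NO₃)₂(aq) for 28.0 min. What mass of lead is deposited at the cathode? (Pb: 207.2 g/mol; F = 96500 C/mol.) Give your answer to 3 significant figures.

Q = 17.3 A × 1680 s = 29060 C
n(e⁻) = Q/F = 29060/96500 = 0.3011 mol
Pb²⁺ + 2e⁻ → Pb, so n(Pb) = 0.3011 / 2 = 0.1506 mol
m = 0.1506 × 207.2 = 31.2 g

31.2 g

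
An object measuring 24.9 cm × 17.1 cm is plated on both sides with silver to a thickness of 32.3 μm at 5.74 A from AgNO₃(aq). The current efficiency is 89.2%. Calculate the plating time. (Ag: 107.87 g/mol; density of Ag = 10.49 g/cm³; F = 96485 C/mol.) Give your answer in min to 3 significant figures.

Plated area = 2 × 24.9 × 17.1 = 851.6 cm²
Volume = 851.6 × 32.3×10⁻⁴ cm = 2.751 cm³
m(Ag) = 2.751 × 10.49 = 28.86 g
n(Ag) = 28.86 / 107.87 = 0.2675 mol; n(e⁻) = 0.2675 mol
Q = 0.2675 × 96485 / 0.892 = 28930 C
t = 28930 / 5.74 = 5040 s = 84.0 min

84.0 min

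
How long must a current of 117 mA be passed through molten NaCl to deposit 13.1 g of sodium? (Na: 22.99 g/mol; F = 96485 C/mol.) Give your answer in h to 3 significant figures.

n(Na) = 13.1 / 22.99 = 0.5698 mol
Na⁺ + e⁻ → Na, so n(e⁻) = 0.5698 mol
Q = 0.5698 × 96485 = 54980 C
t = Q / I = 54980 / 0.117 = 4.699×10^5 s = 131 h

131 h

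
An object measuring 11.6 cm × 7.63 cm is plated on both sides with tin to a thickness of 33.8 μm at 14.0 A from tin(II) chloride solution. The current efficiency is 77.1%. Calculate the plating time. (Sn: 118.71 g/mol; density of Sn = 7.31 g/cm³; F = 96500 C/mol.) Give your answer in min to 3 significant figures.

Plated area = 2 × 11.6 × 7.63 = 177.0 cm²
Volume = 177.0 × 33.8×10⁻⁴ cm = 0.5983 cm³
m(Sn) = 0.5983 × 7.31 = 4.374 g
n(Sn) = 4.374 / 118.71 = 0.03685 mol; n(e⁻) = 2 × 0.03685 = 0.07370 mol
Q = 0.07370 × 96500 / 0.771 = 9224 C
t = 9224 / 14.0 = 658.9 s = 11.0 min

11.0 min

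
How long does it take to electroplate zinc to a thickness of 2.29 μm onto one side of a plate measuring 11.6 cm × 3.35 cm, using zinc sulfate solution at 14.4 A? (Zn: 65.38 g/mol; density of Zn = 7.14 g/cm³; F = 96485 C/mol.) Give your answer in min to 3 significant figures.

Plated area = 11.6 × 3.35 = 38.86 cm²
Volume = 38.86 × 2.29×10⁻⁴ cm = 0.008899 cm³
m(Zn) = 0.008899 × 7.14 = 0.06354 g
n(Zn) = 0.06354 / 65.38 = 9.719×10^-4 mol; n(e⁻) = 2 × 9.719×10^-4 = 0.001944 mol
Q = 0.001944 × 96485 = 187.6 C
t = 187.6 / 14.4 = 13.03 s = 0.217 min

0.217 min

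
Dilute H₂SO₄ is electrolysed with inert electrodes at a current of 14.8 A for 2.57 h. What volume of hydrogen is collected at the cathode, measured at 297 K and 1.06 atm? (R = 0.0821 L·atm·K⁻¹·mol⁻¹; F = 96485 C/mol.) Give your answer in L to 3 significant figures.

16.3 L

Q = It = 14.8 × 9252 = 1.369×10^5 C
n(e⁻) = Q/F = 1.369×10^5/96485 = 1.419 mol
2H⁺ + 2e⁻ → H₂, so n(H₂) = 1.419 / 2 = 0.7095 mol
V = nRT/P = 0.7095 × 0.0821 × 297 / 1.06 = 16.32 L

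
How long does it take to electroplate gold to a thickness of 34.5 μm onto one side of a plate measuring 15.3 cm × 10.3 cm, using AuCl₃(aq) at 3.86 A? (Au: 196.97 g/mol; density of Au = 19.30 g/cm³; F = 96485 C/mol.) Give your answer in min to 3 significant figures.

66.6 min

Plated area = 15.3 × 10.3 = 157.6 cm²
Volume = 157.6 × 34.5×10⁻⁴ cm = 0.5437 cm³
m(Au) = 0.5437 × 19.30 = 10.49 g
n(Au) = 10.49 / 196.97 = 0.05326 mol; n(e⁻) = 3 × 0.05326 = 0.1598 mol
Q = 0.1598 × 96485 = 15420 C
t = 15420 / 3.86 = 3995 s = 66.6 min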